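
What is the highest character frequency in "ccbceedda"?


Input: ccbceedda
Character counts:
  'a': 1
  'b': 1
  'c': 3
  'd': 2
  'e': 2
Maximum frequency: 3

3


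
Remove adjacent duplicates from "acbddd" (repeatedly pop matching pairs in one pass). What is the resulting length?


Input: acbddd
Stack-based adjacent duplicate removal:
  Read 'a': push. Stack: a
  Read 'c': push. Stack: ac
  Read 'b': push. Stack: acb
  Read 'd': push. Stack: acbd
  Read 'd': matches stack top 'd' => pop. Stack: acb
  Read 'd': push. Stack: acbd
Final stack: "acbd" (length 4)

4


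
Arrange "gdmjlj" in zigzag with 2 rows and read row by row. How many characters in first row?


Zigzag "gdmjlj" into 2 rows:
Placing characters:
  'g' => row 0
  'd' => row 1
  'm' => row 0
  'j' => row 1
  'l' => row 0
  'j' => row 1
Rows:
  Row 0: "gml"
  Row 1: "djj"
First row length: 3

3


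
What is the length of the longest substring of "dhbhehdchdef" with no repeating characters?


Input: "dhbhehdchdef"
Sliding window (track last position of each char):
  Position 0 ('d'): window [0,0] length 1 -- new best
  Position 1 ('h'): window [0,1] length 2 -- new best
  Position 2 ('b'): window [0,2] length 3 -- new best
  Position 3 ('h'): repeat (last at 1), move window start to 2
  Position 3 ('h'): window [2,3] length 2
  Position 4 ('e'): window [2,4] length 3
  Position 5 ('h'): repeat (last at 3), move window start to 4
  Position 5 ('h'): window [4,5] length 2
  Position 6 ('d'): window [4,6] length 3
  Position 7 ('c'): window [4,7] length 4 -- new best
  Position 8 ('h'): repeat (last at 5), move window start to 6
  Position 8 ('h'): window [6,8] length 3
  Position 9 ('d'): repeat (last at 6), move window start to 7
  Position 9 ('d'): window [7,9] length 3
  Position 10 ('e'): window [7,10] length 4
  Position 11 ('f'): window [7,11] length 5 -- new best
Longest substring with no repeats: "chdef" with length 5

5


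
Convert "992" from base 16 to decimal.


Input: "992" in base 16
Positional expansion:
  Digit '9' (value 9) x 16^2 = 2304
  Digit '9' (value 9) x 16^1 = 144
  Digit '2' (value 2) x 16^0 = 2
Sum = 2450

2450


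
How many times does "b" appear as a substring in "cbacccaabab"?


Searching for "b" in "cbacccaabab"
Scanning each position:
  Position 0: "c" => no
  Position 1: "b" => MATCH
  Position 2: "a" => no
  Position 3: "c" => no
  Position 4: "c" => no
  Position 5: "c" => no
  Position 6: "a" => no
  Position 7: "a" => no
  Position 8: "b" => MATCH
  Position 9: "a" => no
  Position 10: "b" => MATCH
Total occurrences: 3

3


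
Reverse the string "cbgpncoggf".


Input: cbgpncoggf
Reading characters right to left:
  Position 9: 'f'
  Position 8: 'g'
  Position 7: 'g'
  Position 6: 'o'
  Position 5: 'c'
  Position 4: 'n'
  Position 3: 'p'
  Position 2: 'g'
  Position 1: 'b'
  Position 0: 'c'
Reversed: fggocnpgbc

fggocnpgbc


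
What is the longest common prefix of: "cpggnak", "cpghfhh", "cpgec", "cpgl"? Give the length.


Words: cpggnak, cpghfhh, cpgec, cpgl
  Position 0: all 'c' => match
  Position 1: all 'p' => match
  Position 2: all 'g' => match
  Position 3: ('g', 'h', 'e', 'l') => mismatch, stop
LCP = "cpg" (length 3)

3


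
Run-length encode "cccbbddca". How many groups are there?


Input: cccbbddca
Scanning for consecutive runs:
  Group 1: 'c' x 3 (positions 0-2)
  Group 2: 'b' x 2 (positions 3-4)
  Group 3: 'd' x 2 (positions 5-6)
  Group 4: 'c' x 1 (positions 7-7)
  Group 5: 'a' x 1 (positions 8-8)
Total groups: 5

5


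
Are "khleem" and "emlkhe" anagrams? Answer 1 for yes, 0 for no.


Strings: "khleem", "emlkhe"
Sorted first:  eehklm
Sorted second: eehklm
Sorted forms match => anagrams

1


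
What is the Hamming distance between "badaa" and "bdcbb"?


Comparing "badaa" and "bdcbb" position by position:
  Position 0: 'b' vs 'b' => same
  Position 1: 'a' vs 'd' => differ
  Position 2: 'd' vs 'c' => differ
  Position 3: 'a' vs 'b' => differ
  Position 4: 'a' vs 'b' => differ
Total differences (Hamming distance): 4

4


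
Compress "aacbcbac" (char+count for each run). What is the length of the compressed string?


Input: aacbcbac
Runs:
  'a' x 2 => "a2"
  'c' x 1 => "c1"
  'b' x 1 => "b1"
  'c' x 1 => "c1"
  'b' x 1 => "b1"
  'a' x 1 => "a1"
  'c' x 1 => "c1"
Compressed: "a2c1b1c1b1a1c1"
Compressed length: 14

14


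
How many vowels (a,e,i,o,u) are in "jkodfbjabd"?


Input: jkodfbjabd
Checking each character:
  'j' at position 0: consonant
  'k' at position 1: consonant
  'o' at position 2: vowel (running total: 1)
  'd' at position 3: consonant
  'f' at position 4: consonant
  'b' at position 5: consonant
  'j' at position 6: consonant
  'a' at position 7: vowel (running total: 2)
  'b' at position 8: consonant
  'd' at position 9: consonant
Total vowels: 2

2


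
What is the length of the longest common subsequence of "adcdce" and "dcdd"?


LCS of "adcdce" and "dcdd"
DP table:
           d    c    d    d
      0    0    0    0    0
  a   0    0    0    0    0
  d   0    1    1    1    1
  c   0    1    2    2    2
  d   0    1    2    3    3
  c   0    1    2    3    3
  e   0    1    2    3    3
LCS length = dp[6][4] = 3

3


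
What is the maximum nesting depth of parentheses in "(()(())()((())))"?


Input: "(()(())()((())))"
Tracking depth:
  Position 0 '(': depth becomes 1
  Position 1 '(': depth becomes 2
  Position 2 ')': depth becomes 1
  Position 3 '(': depth becomes 2
  Position 4 '(': depth becomes 3
  Position 5 ')': depth becomes 2
  Position 6 ')': depth becomes 1
  Position 7 '(': depth becomes 2
  Position 8 ')': depth becomes 1
  Position 9 '(': depth becomes 2
  Position 10 '(': depth becomes 3
  Position 11 '(': depth becomes 4
  Position 12 ')': depth becomes 3
  Position 13 ')': depth becomes 2
  Position 14 ')': depth becomes 1
  Position 15 ')': depth becomes 0
Maximum depth reached: 4

4


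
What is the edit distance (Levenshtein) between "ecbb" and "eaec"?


Computing edit distance: "ecbb" -> "eaec"
DP table:
           e    a    e    c
      0    1    2    3    4
  e   1    0    1    2    3
  c   2    1    1    2    2
  b   3    2    2    2    3
  b   4    3    3    3    3
Edit distance = dp[4][4] = 3

3


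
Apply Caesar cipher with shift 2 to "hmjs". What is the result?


Caesar cipher: shift "hmjs" by 2
  'h' (pos 7) + 2 = pos 9 = 'j'
  'm' (pos 12) + 2 = pos 14 = 'o'
  'j' (pos 9) + 2 = pos 11 = 'l'
  's' (pos 18) + 2 = pos 20 = 'u'
Result: jolu

jolu


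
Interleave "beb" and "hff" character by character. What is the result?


Interleaving "beb" and "hff":
  Position 0: 'b' from first, 'h' from second => "bh"
  Position 1: 'e' from first, 'f' from second => "ef"
  Position 2: 'b' from first, 'f' from second => "bf"
Result: bhefbf

bhefbf


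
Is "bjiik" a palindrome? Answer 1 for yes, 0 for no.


Input: bjiik
Reversed: kiijb
  Compare pos 0 ('b') with pos 4 ('k'): MISMATCH
  Compare pos 1 ('j') with pos 3 ('i'): MISMATCH
Result: not a palindrome

0


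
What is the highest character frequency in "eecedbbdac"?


Input: eecedbbdac
Character counts:
  'a': 1
  'b': 2
  'c': 2
  'd': 2
  'e': 3
Maximum frequency: 3

3


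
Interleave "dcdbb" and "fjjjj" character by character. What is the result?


Interleaving "dcdbb" and "fjjjj":
  Position 0: 'd' from first, 'f' from second => "df"
  Position 1: 'c' from first, 'j' from second => "cj"
  Position 2: 'd' from first, 'j' from second => "dj"
  Position 3: 'b' from first, 'j' from second => "bj"
  Position 4: 'b' from first, 'j' from second => "bj"
Result: dfcjdjbjbj

dfcjdjbjbj


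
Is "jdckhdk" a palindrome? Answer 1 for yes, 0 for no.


Input: jdckhdk
Reversed: kdhkcdj
  Compare pos 0 ('j') with pos 6 ('k'): MISMATCH
  Compare pos 1 ('d') with pos 5 ('d'): match
  Compare pos 2 ('c') with pos 4 ('h'): MISMATCH
Result: not a palindrome

0


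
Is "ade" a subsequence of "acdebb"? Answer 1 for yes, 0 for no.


Check if "ade" is a subsequence of "acdebb"
Greedy scan:
  Position 0 ('a'): matches sub[0] = 'a'
  Position 1 ('c'): no match needed
  Position 2 ('d'): matches sub[1] = 'd'
  Position 3 ('e'): matches sub[2] = 'e'
  Position 4 ('b'): no match needed
  Position 5 ('b'): no match needed
All 3 characters matched => is a subsequence

1


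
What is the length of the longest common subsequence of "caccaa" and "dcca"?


LCS of "caccaa" and "dcca"
DP table:
           d    c    c    a
      0    0    0    0    0
  c   0    0    1    1    1
  a   0    0    1    1    2
  c   0    0    1    2    2
  c   0    0    1    2    2
  a   0    0    1    2    3
  a   0    0    1    2    3
LCS length = dp[6][4] = 3

3


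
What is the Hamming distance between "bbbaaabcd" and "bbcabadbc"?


Comparing "bbbaaabcd" and "bbcabadbc" position by position:
  Position 0: 'b' vs 'b' => same
  Position 1: 'b' vs 'b' => same
  Position 2: 'b' vs 'c' => differ
  Position 3: 'a' vs 'a' => same
  Position 4: 'a' vs 'b' => differ
  Position 5: 'a' vs 'a' => same
  Position 6: 'b' vs 'd' => differ
  Position 7: 'c' vs 'b' => differ
  Position 8: 'd' vs 'c' => differ
Total differences (Hamming distance): 5

5


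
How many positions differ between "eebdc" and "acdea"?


Comparing "eebdc" and "acdea" position by position:
  Position 0: 'e' vs 'a' => DIFFER
  Position 1: 'e' vs 'c' => DIFFER
  Position 2: 'b' vs 'd' => DIFFER
  Position 3: 'd' vs 'e' => DIFFER
  Position 4: 'c' vs 'a' => DIFFER
Positions that differ: 5

5


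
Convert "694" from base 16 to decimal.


Input: "694" in base 16
Positional expansion:
  Digit '6' (value 6) x 16^2 = 1536
  Digit '9' (value 9) x 16^1 = 144
  Digit '4' (value 4) x 16^0 = 4
Sum = 1684

1684


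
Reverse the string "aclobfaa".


Input: aclobfaa
Reading characters right to left:
  Position 7: 'a'
  Position 6: 'a'
  Position 5: 'f'
  Position 4: 'b'
  Position 3: 'o'
  Position 2: 'l'
  Position 1: 'c'
  Position 0: 'a'
Reversed: aafbolca

aafbolca


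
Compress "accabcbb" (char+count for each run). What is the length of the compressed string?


Input: accabcbb
Runs:
  'a' x 1 => "a1"
  'c' x 2 => "c2"
  'a' x 1 => "a1"
  'b' x 1 => "b1"
  'c' x 1 => "c1"
  'b' x 2 => "b2"
Compressed: "a1c2a1b1c1b2"
Compressed length: 12

12


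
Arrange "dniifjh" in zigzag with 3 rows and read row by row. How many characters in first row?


Zigzag "dniifjh" into 3 rows:
Placing characters:
  'd' => row 0
  'n' => row 1
  'i' => row 2
  'i' => row 1
  'f' => row 0
  'j' => row 1
  'h' => row 2
Rows:
  Row 0: "df"
  Row 1: "nij"
  Row 2: "ih"
First row length: 2

2


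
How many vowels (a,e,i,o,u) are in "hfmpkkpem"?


Input: hfmpkkpem
Checking each character:
  'h' at position 0: consonant
  'f' at position 1: consonant
  'm' at position 2: consonant
  'p' at position 3: consonant
  'k' at position 4: consonant
  'k' at position 5: consonant
  'p' at position 6: consonant
  'e' at position 7: vowel (running total: 1)
  'm' at position 8: consonant
Total vowels: 1

1


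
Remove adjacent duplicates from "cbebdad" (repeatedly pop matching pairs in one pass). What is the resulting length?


Input: cbebdad
Stack-based adjacent duplicate removal:
  Read 'c': push. Stack: c
  Read 'b': push. Stack: cb
  Read 'e': push. Stack: cbe
  Read 'b': push. Stack: cbeb
  Read 'd': push. Stack: cbebd
  Read 'a': push. Stack: cbebda
  Read 'd': push. Stack: cbebdad
Final stack: "cbebdad" (length 7)

7


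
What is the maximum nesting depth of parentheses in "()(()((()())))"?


Input: "()(()((()())))"
Tracking depth:
  Position 0 '(': depth becomes 1
  Position 1 ')': depth becomes 0
  Position 2 '(': depth becomes 1
  Position 3 '(': depth becomes 2
  Position 4 ')': depth becomes 1
  Position 5 '(': depth becomes 2
  Position 6 '(': depth becomes 3
  Position 7 '(': depth becomes 4
  Position 8 ')': depth becomes 3
  Position 9 '(': depth becomes 4
  Position 10 ')': depth becomes 3
  Position 11 ')': depth becomes 2
  Position 12 ')': depth becomes 1
  Position 13 ')': depth becomes 0
Maximum depth reached: 4

4


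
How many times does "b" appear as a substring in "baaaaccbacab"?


Searching for "b" in "baaaaccbacab"
Scanning each position:
  Position 0: "b" => MATCH
  Position 1: "a" => no
  Position 2: "a" => no
  Position 3: "a" => no
  Position 4: "a" => no
  Position 5: "c" => no
  Position 6: "c" => no
  Position 7: "b" => MATCH
  Position 8: "a" => no
  Position 9: "c" => no
  Position 10: "a" => no
  Position 11: "b" => MATCH
Total occurrences: 3

3


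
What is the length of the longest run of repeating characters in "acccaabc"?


Input: "acccaabc"
Scanning for longest run:
  Position 1 ('c'): new char, reset run to 1
  Position 2 ('c'): continues run of 'c', length=2
  Position 3 ('c'): continues run of 'c', length=3
  Position 4 ('a'): new char, reset run to 1
  Position 5 ('a'): continues run of 'a', length=2
  Position 6 ('b'): new char, reset run to 1
  Position 7 ('c'): new char, reset run to 1
Longest run: 'c' with length 3

3


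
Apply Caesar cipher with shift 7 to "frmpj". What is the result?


Caesar cipher: shift "frmpj" by 7
  'f' (pos 5) + 7 = pos 12 = 'm'
  'r' (pos 17) + 7 = pos 24 = 'y'
  'm' (pos 12) + 7 = pos 19 = 't'
  'p' (pos 15) + 7 = pos 22 = 'w'
  'j' (pos 9) + 7 = pos 16 = 'q'
Result: mytwq

mytwq


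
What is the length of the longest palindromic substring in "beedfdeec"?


Input: "beedfdeec"
Checking substrings for palindromes:
  [1:8] "eedfdee" (len 7) => palindrome
  [2:7] "edfde" (len 5) => palindrome
  [3:6] "dfd" (len 3) => palindrome
  [1:3] "ee" (len 2) => palindrome
  [6:8] "ee" (len 2) => palindrome
Longest palindromic substring: "eedfdee" with length 7

7


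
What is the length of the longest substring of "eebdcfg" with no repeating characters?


Input: "eebdcfg"
Sliding window (track last position of each char):
  Position 0 ('e'): window [0,0] length 1 -- new best
  Position 1 ('e'): repeat (last at 0), move window start to 1
  Position 1 ('e'): window [1,1] length 1
  Position 2 ('b'): window [1,2] length 2 -- new best
  Position 3 ('d'): window [1,3] length 3 -- new best
  Position 4 ('c'): window [1,4] length 4 -- new best
  Position 5 ('f'): window [1,5] length 5 -- new best
  Position 6 ('g'): window [1,6] length 6 -- new best
Longest substring with no repeats: "ebdcfg" with length 6

6


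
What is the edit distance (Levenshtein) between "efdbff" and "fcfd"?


Computing edit distance: "efdbff" -> "fcfd"
DP table:
           f    c    f    d
      0    1    2    3    4
  e   1    1    2    3    4
  f   2    1    2    2    3
  d   3    2    2    3    2
  b   4    3    3    3    3
  f   5    4    4    3    4
  f   6    5    5    4    4
Edit distance = dp[6][4] = 4

4


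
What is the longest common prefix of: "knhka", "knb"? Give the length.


Words: knhka, knb
  Position 0: all 'k' => match
  Position 1: all 'n' => match
  Position 2: ('h', 'b') => mismatch, stop
LCP = "kn" (length 2)

2


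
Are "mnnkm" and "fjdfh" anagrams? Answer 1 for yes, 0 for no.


Strings: "mnnkm", "fjdfh"
Sorted first:  kmmnn
Sorted second: dffhj
Differ at position 0: 'k' vs 'd' => not anagrams

0


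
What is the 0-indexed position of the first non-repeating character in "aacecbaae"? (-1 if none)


Input: aacecbaae
Character frequencies:
  'a': 4
  'b': 1
  'c': 2
  'e': 2
Scanning left to right for freq == 1:
  Position 0 ('a'): freq=4, skip
  Position 1 ('a'): freq=4, skip
  Position 2 ('c'): freq=2, skip
  Position 3 ('e'): freq=2, skip
  Position 4 ('c'): freq=2, skip
  Position 5 ('b'): unique! => answer = 5

5


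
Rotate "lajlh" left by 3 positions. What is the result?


Input: "lajlh", rotate left by 3
First 3 characters: "laj"
Remaining characters: "lh"
Concatenate remaining + first: "lh" + "laj" = "lhlaj"

lhlaj


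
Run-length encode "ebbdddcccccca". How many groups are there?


Input: ebbdddcccccca
Scanning for consecutive runs:
  Group 1: 'e' x 1 (positions 0-0)
  Group 2: 'b' x 2 (positions 1-2)
  Group 3: 'd' x 3 (positions 3-5)
  Group 4: 'c' x 6 (positions 6-11)
  Group 5: 'a' x 1 (positions 12-12)
Total groups: 5

5


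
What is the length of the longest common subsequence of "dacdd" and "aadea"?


LCS of "dacdd" and "aadea"
DP table:
           a    a    d    e    a
      0    0    0    0    0    0
  d   0    0    0    1    1    1
  a   0    1    1    1    1    2
  c   0    1    1    1    1    2
  d   0    1    1    2    2    2
  d   0    1    1    2    2    2
LCS length = dp[5][5] = 2

2


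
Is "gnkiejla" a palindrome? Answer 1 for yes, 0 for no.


Input: gnkiejla
Reversed: aljeikng
  Compare pos 0 ('g') with pos 7 ('a'): MISMATCH
  Compare pos 1 ('n') with pos 6 ('l'): MISMATCH
  Compare pos 2 ('k') with pos 5 ('j'): MISMATCH
  Compare pos 3 ('i') with pos 4 ('e'): MISMATCH
Result: not a palindrome

0


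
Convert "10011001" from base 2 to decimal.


Input: "10011001" in base 2
Positional expansion:
  Digit '1' (value 1) x 2^7 = 128
  Digit '0' (value 0) x 2^6 = 0
  Digit '0' (value 0) x 2^5 = 0
  Digit '1' (value 1) x 2^4 = 16
  Digit '1' (value 1) x 2^3 = 8
  Digit '0' (value 0) x 2^2 = 0
  Digit '0' (value 0) x 2^1 = 0
  Digit '1' (value 1) x 2^0 = 1
Sum = 153

153


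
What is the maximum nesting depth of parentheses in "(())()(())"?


Input: "(())()(())"
Tracking depth:
  Position 0 '(': depth becomes 1
  Position 1 '(': depth becomes 2
  Position 2 ')': depth becomes 1
  Position 3 ')': depth becomes 0
  Position 4 '(': depth becomes 1
  Position 5 ')': depth becomes 0
  Position 6 '(': depth becomes 1
  Position 7 '(': depth becomes 2
  Position 8 ')': depth becomes 1
  Position 9 ')': depth becomes 0
Maximum depth reached: 2

2


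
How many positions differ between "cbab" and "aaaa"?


Comparing "cbab" and "aaaa" position by position:
  Position 0: 'c' vs 'a' => DIFFER
  Position 1: 'b' vs 'a' => DIFFER
  Position 2: 'a' vs 'a' => same
  Position 3: 'b' vs 'a' => DIFFER
Positions that differ: 3

3


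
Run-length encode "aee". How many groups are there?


Input: aee
Scanning for consecutive runs:
  Group 1: 'a' x 1 (positions 0-0)
  Group 2: 'e' x 2 (positions 1-2)
Total groups: 2

2


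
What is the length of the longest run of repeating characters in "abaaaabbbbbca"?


Input: "abaaaabbbbbca"
Scanning for longest run:
  Position 1 ('b'): new char, reset run to 1
  Position 2 ('a'): new char, reset run to 1
  Position 3 ('a'): continues run of 'a', length=2
  Position 4 ('a'): continues run of 'a', length=3
  Position 5 ('a'): continues run of 'a', length=4
  Position 6 ('b'): new char, reset run to 1
  Position 7 ('b'): continues run of 'b', length=2
  Position 8 ('b'): continues run of 'b', length=3
  Position 9 ('b'): continues run of 'b', length=4
  Position 10 ('b'): continues run of 'b', length=5
  Position 11 ('c'): new char, reset run to 1
  Position 12 ('a'): new char, reset run to 1
Longest run: 'b' with length 5

5


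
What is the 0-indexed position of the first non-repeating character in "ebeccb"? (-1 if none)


Input: ebeccb
Character frequencies:
  'b': 2
  'c': 2
  'e': 2
Scanning left to right for freq == 1:
  Position 0 ('e'): freq=2, skip
  Position 1 ('b'): freq=2, skip
  Position 2 ('e'): freq=2, skip
  Position 3 ('c'): freq=2, skip
  Position 4 ('c'): freq=2, skip
  Position 5 ('b'): freq=2, skip
  No unique character found => answer = -1

-1


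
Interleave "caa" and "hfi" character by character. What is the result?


Interleaving "caa" and "hfi":
  Position 0: 'c' from first, 'h' from second => "ch"
  Position 1: 'a' from first, 'f' from second => "af"
  Position 2: 'a' from first, 'i' from second => "ai"
Result: chafai

chafai


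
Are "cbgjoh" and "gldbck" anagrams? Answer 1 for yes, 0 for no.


Strings: "cbgjoh", "gldbck"
Sorted first:  bcghjo
Sorted second: bcdgkl
Differ at position 2: 'g' vs 'd' => not anagrams

0


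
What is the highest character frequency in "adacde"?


Input: adacde
Character counts:
  'a': 2
  'c': 1
  'd': 2
  'e': 1
Maximum frequency: 2

2


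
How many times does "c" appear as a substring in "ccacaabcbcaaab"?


Searching for "c" in "ccacaabcbcaaab"
Scanning each position:
  Position 0: "c" => MATCH
  Position 1: "c" => MATCH
  Position 2: "a" => no
  Position 3: "c" => MATCH
  Position 4: "a" => no
  Position 5: "a" => no
  Position 6: "b" => no
  Position 7: "c" => MATCH
  Position 8: "b" => no
  Position 9: "c" => MATCH
  Position 10: "a" => no
  Position 11: "a" => no
  Position 12: "a" => no
  Position 13: "b" => no
Total occurrences: 5

5


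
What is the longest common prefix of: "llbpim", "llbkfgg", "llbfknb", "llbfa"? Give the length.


Words: llbpim, llbkfgg, llbfknb, llbfa
  Position 0: all 'l' => match
  Position 1: all 'l' => match
  Position 2: all 'b' => match
  Position 3: ('p', 'k', 'f', 'f') => mismatch, stop
LCP = "llb" (length 3)

3


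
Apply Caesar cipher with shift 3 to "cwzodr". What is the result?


Caesar cipher: shift "cwzodr" by 3
  'c' (pos 2) + 3 = pos 5 = 'f'
  'w' (pos 22) + 3 = pos 25 = 'z'
  'z' (pos 25) + 3 = pos 2 = 'c'
  'o' (pos 14) + 3 = pos 17 = 'r'
  'd' (pos 3) + 3 = pos 6 = 'g'
  'r' (pos 17) + 3 = pos 20 = 'u'
Result: fzcrgu

fzcrgu


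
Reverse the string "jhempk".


Input: jhempk
Reading characters right to left:
  Position 5: 'k'
  Position 4: 'p'
  Position 3: 'm'
  Position 2: 'e'
  Position 1: 'h'
  Position 0: 'j'
Reversed: kpmehj

kpmehj


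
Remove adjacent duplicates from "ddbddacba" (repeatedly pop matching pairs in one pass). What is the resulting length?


Input: ddbddacba
Stack-based adjacent duplicate removal:
  Read 'd': push. Stack: d
  Read 'd': matches stack top 'd' => pop. Stack: (empty)
  Read 'b': push. Stack: b
  Read 'd': push. Stack: bd
  Read 'd': matches stack top 'd' => pop. Stack: b
  Read 'a': push. Stack: ba
  Read 'c': push. Stack: bac
  Read 'b': push. Stack: bacb
  Read 'a': push. Stack: bacba
Final stack: "bacba" (length 5)

5


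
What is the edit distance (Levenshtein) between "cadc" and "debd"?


Computing edit distance: "cadc" -> "debd"
DP table:
           d    e    b    d
      0    1    2    3    4
  c   1    1    2    3    4
  a   2    2    2    3    4
  d   3    2    3    3    3
  c   4    3    3    4    4
Edit distance = dp[4][4] = 4

4


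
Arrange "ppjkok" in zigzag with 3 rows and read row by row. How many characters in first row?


Zigzag "ppjkok" into 3 rows:
Placing characters:
  'p' => row 0
  'p' => row 1
  'j' => row 2
  'k' => row 1
  'o' => row 0
  'k' => row 1
Rows:
  Row 0: "po"
  Row 1: "pkk"
  Row 2: "j"
First row length: 2

2


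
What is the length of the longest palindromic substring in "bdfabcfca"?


Input: "bdfabcfca"
Checking substrings for palindromes:
  [5:8] "cfc" (len 3) => palindrome
Longest palindromic substring: "cfc" with length 3

3


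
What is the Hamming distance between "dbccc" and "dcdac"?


Comparing "dbccc" and "dcdac" position by position:
  Position 0: 'd' vs 'd' => same
  Position 1: 'b' vs 'c' => differ
  Position 2: 'c' vs 'd' => differ
  Position 3: 'c' vs 'a' => differ
  Position 4: 'c' vs 'c' => same
Total differences (Hamming distance): 3

3


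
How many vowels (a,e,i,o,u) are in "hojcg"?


Input: hojcg
Checking each character:
  'h' at position 0: consonant
  'o' at position 1: vowel (running total: 1)
  'j' at position 2: consonant
  'c' at position 3: consonant
  'g' at position 4: consonant
Total vowels: 1

1


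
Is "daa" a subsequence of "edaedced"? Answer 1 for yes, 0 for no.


Check if "daa" is a subsequence of "edaedced"
Greedy scan:
  Position 0 ('e'): no match needed
  Position 1 ('d'): matches sub[0] = 'd'
  Position 2 ('a'): matches sub[1] = 'a'
  Position 3 ('e'): no match needed
  Position 4 ('d'): no match needed
  Position 5 ('c'): no match needed
  Position 6 ('e'): no match needed
  Position 7 ('d'): no match needed
Only matched 2/3 characters => not a subsequence

0


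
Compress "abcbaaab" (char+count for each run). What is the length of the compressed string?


Input: abcbaaab
Runs:
  'a' x 1 => "a1"
  'b' x 1 => "b1"
  'c' x 1 => "c1"
  'b' x 1 => "b1"
  'a' x 3 => "a3"
  'b' x 1 => "b1"
Compressed: "a1b1c1b1a3b1"
Compressed length: 12

12


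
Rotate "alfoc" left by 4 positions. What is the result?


Input: "alfoc", rotate left by 4
First 4 characters: "alfo"
Remaining characters: "c"
Concatenate remaining + first: "c" + "alfo" = "calfo"

calfo


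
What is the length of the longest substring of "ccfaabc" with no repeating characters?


Input: "ccfaabc"
Sliding window (track last position of each char):
  Position 0 ('c'): window [0,0] length 1 -- new best
  Position 1 ('c'): repeat (last at 0), move window start to 1
  Position 1 ('c'): window [1,1] length 1
  Position 2 ('f'): window [1,2] length 2 -- new best
  Position 3 ('a'): window [1,3] length 3 -- new best
  Position 4 ('a'): repeat (last at 3), move window start to 4
  Position 4 ('a'): window [4,4] length 1
  Position 5 ('b'): window [4,5] length 2
  Position 6 ('c'): window [4,6] length 3
Longest substring with no repeats: "cfa" with length 3

3


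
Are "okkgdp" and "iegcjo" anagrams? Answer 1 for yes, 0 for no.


Strings: "okkgdp", "iegcjo"
Sorted first:  dgkkop
Sorted second: cegijo
Differ at position 0: 'd' vs 'c' => not anagrams

0


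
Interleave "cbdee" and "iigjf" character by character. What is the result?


Interleaving "cbdee" and "iigjf":
  Position 0: 'c' from first, 'i' from second => "ci"
  Position 1: 'b' from first, 'i' from second => "bi"
  Position 2: 'd' from first, 'g' from second => "dg"
  Position 3: 'e' from first, 'j' from second => "ej"
  Position 4: 'e' from first, 'f' from second => "ef"
Result: cibidgejef

cibidgejef


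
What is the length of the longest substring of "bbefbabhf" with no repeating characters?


Input: "bbefbabhf"
Sliding window (track last position of each char):
  Position 0 ('b'): window [0,0] length 1 -- new best
  Position 1 ('b'): repeat (last at 0), move window start to 1
  Position 1 ('b'): window [1,1] length 1
  Position 2 ('e'): window [1,2] length 2 -- new best
  Position 3 ('f'): window [1,3] length 3 -- new best
  Position 4 ('b'): repeat (last at 1), move window start to 2
  Position 4 ('b'): window [2,4] length 3
  Position 5 ('a'): window [2,5] length 4 -- new best
  Position 6 ('b'): repeat (last at 4), move window start to 5
  Position 6 ('b'): window [5,6] length 2
  Position 7 ('h'): window [5,7] length 3
  Position 8 ('f'): window [5,8] length 4
Longest substring with no repeats: "efba" with length 4

4


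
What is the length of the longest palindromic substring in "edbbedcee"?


Input: "edbbedcee"
Checking substrings for palindromes:
  [2:4] "bb" (len 2) => palindrome
  [7:9] "ee" (len 2) => palindrome
Longest palindromic substring: "bb" with length 2

2


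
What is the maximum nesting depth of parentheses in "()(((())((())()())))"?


Input: "()(((())((())()())))"
Tracking depth:
  Position 0 '(': depth becomes 1
  Position 1 ')': depth becomes 0
  Position 2 '(': depth becomes 1
  Position 3 '(': depth becomes 2
  Position 4 '(': depth becomes 3
  Position 5 '(': depth becomes 4
  Position 6 ')': depth becomes 3
  Position 7 ')': depth becomes 2
  Position 8 '(': depth becomes 3
  Position 9 '(': depth becomes 4
  Position 10 '(': depth becomes 5
  Position 11 ')': depth becomes 4
  Position 12 ')': depth becomes 3
  Position 13 '(': depth becomes 4
  Position 14 ')': depth becomes 3
  Position 15 '(': depth becomes 4
  Position 16 ')': depth becomes 3
  Position 17 ')': depth becomes 2
  Position 18 ')': depth becomes 1
  Position 19 ')': depth becomes 0
Maximum depth reached: 5

5


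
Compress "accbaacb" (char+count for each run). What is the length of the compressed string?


Input: accbaacb
Runs:
  'a' x 1 => "a1"
  'c' x 2 => "c2"
  'b' x 1 => "b1"
  'a' x 2 => "a2"
  'c' x 1 => "c1"
  'b' x 1 => "b1"
Compressed: "a1c2b1a2c1b1"
Compressed length: 12

12


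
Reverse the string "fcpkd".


Input: fcpkd
Reading characters right to left:
  Position 4: 'd'
  Position 3: 'k'
  Position 2: 'p'
  Position 1: 'c'
  Position 0: 'f'
Reversed: dkpcf

dkpcf


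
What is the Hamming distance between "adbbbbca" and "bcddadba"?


Comparing "adbbbbca" and "bcddadba" position by position:
  Position 0: 'a' vs 'b' => differ
  Position 1: 'd' vs 'c' => differ
  Position 2: 'b' vs 'd' => differ
  Position 3: 'b' vs 'd' => differ
  Position 4: 'b' vs 'a' => differ
  Position 5: 'b' vs 'd' => differ
  Position 6: 'c' vs 'b' => differ
  Position 7: 'a' vs 'a' => same
Total differences (Hamming distance): 7

7


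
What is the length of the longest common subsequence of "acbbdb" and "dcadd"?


LCS of "acbbdb" and "dcadd"
DP table:
           d    c    a    d    d
      0    0    0    0    0    0
  a   0    0    0    1    1    1
  c   0    0    1    1    1    1
  b   0    0    1    1    1    1
  b   0    0    1    1    1    1
  d   0    1    1    1    2    2
  b   0    1    1    1    2    2
LCS length = dp[6][5] = 2

2


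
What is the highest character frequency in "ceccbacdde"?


Input: ceccbacdde
Character counts:
  'a': 1
  'b': 1
  'c': 4
  'd': 2
  'e': 2
Maximum frequency: 4

4


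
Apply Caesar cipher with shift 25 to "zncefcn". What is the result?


Caesar cipher: shift "zncefcn" by 25
  'z' (pos 25) + 25 = pos 24 = 'y'
  'n' (pos 13) + 25 = pos 12 = 'm'
  'c' (pos 2) + 25 = pos 1 = 'b'
  'e' (pos 4) + 25 = pos 3 = 'd'
  'f' (pos 5) + 25 = pos 4 = 'e'
  'c' (pos 2) + 25 = pos 1 = 'b'
  'n' (pos 13) + 25 = pos 12 = 'm'
Result: ymbdebm

ymbdebm


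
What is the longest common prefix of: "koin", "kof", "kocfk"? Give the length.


Words: koin, kof, kocfk
  Position 0: all 'k' => match
  Position 1: all 'o' => match
  Position 2: ('i', 'f', 'c') => mismatch, stop
LCP = "ko" (length 2)

2


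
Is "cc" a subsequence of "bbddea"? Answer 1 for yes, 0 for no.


Check if "cc" is a subsequence of "bbddea"
Greedy scan:
  Position 0 ('b'): no match needed
  Position 1 ('b'): no match needed
  Position 2 ('d'): no match needed
  Position 3 ('d'): no match needed
  Position 4 ('e'): no match needed
  Position 5 ('a'): no match needed
Only matched 0/2 characters => not a subsequence

0


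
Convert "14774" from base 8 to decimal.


Input: "14774" in base 8
Positional expansion:
  Digit '1' (value 1) x 8^4 = 4096
  Digit '4' (value 4) x 8^3 = 2048
  Digit '7' (value 7) x 8^2 = 448
  Digit '7' (value 7) x 8^1 = 56
  Digit '4' (value 4) x 8^0 = 4
Sum = 6652

6652


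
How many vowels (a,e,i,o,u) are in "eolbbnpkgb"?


Input: eolbbnpkgb
Checking each character:
  'e' at position 0: vowel (running total: 1)
  'o' at position 1: vowel (running total: 2)
  'l' at position 2: consonant
  'b' at position 3: consonant
  'b' at position 4: consonant
  'n' at position 5: consonant
  'p' at position 6: consonant
  'k' at position 7: consonant
  'g' at position 8: consonant
  'b' at position 9: consonant
Total vowels: 2

2


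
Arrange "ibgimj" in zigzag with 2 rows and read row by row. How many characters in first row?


Zigzag "ibgimj" into 2 rows:
Placing characters:
  'i' => row 0
  'b' => row 1
  'g' => row 0
  'i' => row 1
  'm' => row 0
  'j' => row 1
Rows:
  Row 0: "igm"
  Row 1: "bij"
First row length: 3

3


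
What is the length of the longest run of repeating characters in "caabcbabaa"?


Input: "caabcbabaa"
Scanning for longest run:
  Position 1 ('a'): new char, reset run to 1
  Position 2 ('a'): continues run of 'a', length=2
  Position 3 ('b'): new char, reset run to 1
  Position 4 ('c'): new char, reset run to 1
  Position 5 ('b'): new char, reset run to 1
  Position 6 ('a'): new char, reset run to 1
  Position 7 ('b'): new char, reset run to 1
  Position 8 ('a'): new char, reset run to 1
  Position 9 ('a'): continues run of 'a', length=2
Longest run: 'a' with length 2

2


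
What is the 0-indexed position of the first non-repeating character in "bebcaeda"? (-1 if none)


Input: bebcaeda
Character frequencies:
  'a': 2
  'b': 2
  'c': 1
  'd': 1
  'e': 2
Scanning left to right for freq == 1:
  Position 0 ('b'): freq=2, skip
  Position 1 ('e'): freq=2, skip
  Position 2 ('b'): freq=2, skip
  Position 3 ('c'): unique! => answer = 3

3


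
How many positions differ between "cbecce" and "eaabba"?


Comparing "cbecce" and "eaabba" position by position:
  Position 0: 'c' vs 'e' => DIFFER
  Position 1: 'b' vs 'a' => DIFFER
  Position 2: 'e' vs 'a' => DIFFER
  Position 3: 'c' vs 'b' => DIFFER
  Position 4: 'c' vs 'b' => DIFFER
  Position 5: 'e' vs 'a' => DIFFER
Positions that differ: 6

6


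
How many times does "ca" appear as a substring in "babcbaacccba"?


Searching for "ca" in "babcbaacccba"
Scanning each position:
  Position 0: "ba" => no
  Position 1: "ab" => no
  Position 2: "bc" => no
  Position 3: "cb" => no
  Position 4: "ba" => no
  Position 5: "aa" => no
  Position 6: "ac" => no
  Position 7: "cc" => no
  Position 8: "cc" => no
  Position 9: "cb" => no
  Position 10: "ba" => no
Total occurrences: 0

0


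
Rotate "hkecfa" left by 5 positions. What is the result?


Input: "hkecfa", rotate left by 5
First 5 characters: "hkecf"
Remaining characters: "a"
Concatenate remaining + first: "a" + "hkecf" = "ahkecf"

ahkecf


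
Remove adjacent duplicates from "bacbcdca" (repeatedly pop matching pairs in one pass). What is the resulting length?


Input: bacbcdca
Stack-based adjacent duplicate removal:
  Read 'b': push. Stack: b
  Read 'a': push. Stack: ba
  Read 'c': push. Stack: bac
  Read 'b': push. Stack: bacb
  Read 'c': push. Stack: bacbc
  Read 'd': push. Stack: bacbcd
  Read 'c': push. Stack: bacbcdc
  Read 'a': push. Stack: bacbcdca
Final stack: "bacbcdca" (length 8)

8


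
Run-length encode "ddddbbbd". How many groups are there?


Input: ddddbbbd
Scanning for consecutive runs:
  Group 1: 'd' x 4 (positions 0-3)
  Group 2: 'b' x 3 (positions 4-6)
  Group 3: 'd' x 1 (positions 7-7)
Total groups: 3

3


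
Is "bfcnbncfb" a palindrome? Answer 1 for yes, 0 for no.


Input: bfcnbncfb
Reversed: bfcnbncfb
  Compare pos 0 ('b') with pos 8 ('b'): match
  Compare pos 1 ('f') with pos 7 ('f'): match
  Compare pos 2 ('c') with pos 6 ('c'): match
  Compare pos 3 ('n') with pos 5 ('n'): match
Result: palindrome

1


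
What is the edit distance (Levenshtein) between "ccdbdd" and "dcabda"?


Computing edit distance: "ccdbdd" -> "dcabda"
DP table:
           d    c    a    b    d    a
      0    1    2    3    4    5    6
  c   1    1    1    2    3    4    5
  c   2    2    1    2    3    4    5
  d   3    2    2    2    3    3    4
  b   4    3    3    3    2    3    4
  d   5    4    4    4    3    2    3
  d   6    5    5    5    4    3    3
Edit distance = dp[6][6] = 3

3


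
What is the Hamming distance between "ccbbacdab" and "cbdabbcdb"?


Comparing "ccbbacdab" and "cbdabbcdb" position by position:
  Position 0: 'c' vs 'c' => same
  Position 1: 'c' vs 'b' => differ
  Position 2: 'b' vs 'd' => differ
  Position 3: 'b' vs 'a' => differ
  Position 4: 'a' vs 'b' => differ
  Position 5: 'c' vs 'b' => differ
  Position 6: 'd' vs 'c' => differ
  Position 7: 'a' vs 'd' => differ
  Position 8: 'b' vs 'b' => same
Total differences (Hamming distance): 7

7


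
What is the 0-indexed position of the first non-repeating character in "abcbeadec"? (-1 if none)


Input: abcbeadec
Character frequencies:
  'a': 2
  'b': 2
  'c': 2
  'd': 1
  'e': 2
Scanning left to right for freq == 1:
  Position 0 ('a'): freq=2, skip
  Position 1 ('b'): freq=2, skip
  Position 2 ('c'): freq=2, skip
  Position 3 ('b'): freq=2, skip
  Position 4 ('e'): freq=2, skip
  Position 5 ('a'): freq=2, skip
  Position 6 ('d'): unique! => answer = 6

6


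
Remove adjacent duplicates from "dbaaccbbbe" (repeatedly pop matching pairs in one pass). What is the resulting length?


Input: dbaaccbbbe
Stack-based adjacent duplicate removal:
  Read 'd': push. Stack: d
  Read 'b': push. Stack: db
  Read 'a': push. Stack: dba
  Read 'a': matches stack top 'a' => pop. Stack: db
  Read 'c': push. Stack: dbc
  Read 'c': matches stack top 'c' => pop. Stack: db
  Read 'b': matches stack top 'b' => pop. Stack: d
  Read 'b': push. Stack: db
  Read 'b': matches stack top 'b' => pop. Stack: d
  Read 'e': push. Stack: de
Final stack: "de" (length 2)

2


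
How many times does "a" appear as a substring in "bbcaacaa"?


Searching for "a" in "bbcaacaa"
Scanning each position:
  Position 0: "b" => no
  Position 1: "b" => no
  Position 2: "c" => no
  Position 3: "a" => MATCH
  Position 4: "a" => MATCH
  Position 5: "c" => no
  Position 6: "a" => MATCH
  Position 7: "a" => MATCH
Total occurrences: 4

4


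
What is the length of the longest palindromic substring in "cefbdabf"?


Input: "cefbdabf"
Checking substrings for palindromes:
  No multi-char palindromic substrings found
Longest palindromic substring: "c" with length 1

1


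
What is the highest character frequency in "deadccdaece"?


Input: deadccdaece
Character counts:
  'a': 2
  'c': 3
  'd': 3
  'e': 3
Maximum frequency: 3

3


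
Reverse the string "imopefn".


Input: imopefn
Reading characters right to left:
  Position 6: 'n'
  Position 5: 'f'
  Position 4: 'e'
  Position 3: 'p'
  Position 2: 'o'
  Position 1: 'm'
  Position 0: 'i'
Reversed: nfepomi

nfepomi


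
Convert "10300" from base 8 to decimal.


Input: "10300" in base 8
Positional expansion:
  Digit '1' (value 1) x 8^4 = 4096
  Digit '0' (value 0) x 8^3 = 0
  Digit '3' (value 3) x 8^2 = 192
  Digit '0' (value 0) x 8^1 = 0
  Digit '0' (value 0) x 8^0 = 0
Sum = 4288

4288


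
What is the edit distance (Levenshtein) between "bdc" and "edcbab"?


Computing edit distance: "bdc" -> "edcbab"
DP table:
           e    d    c    b    a    b
      0    1    2    3    4    5    6
  b   1    1    2    3    3    4    5
  d   2    2    1    2    3    4    5
  c   3    3    2    1    2    3    4
Edit distance = dp[3][6] = 4

4


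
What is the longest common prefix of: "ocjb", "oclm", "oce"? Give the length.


Words: ocjb, oclm, oce
  Position 0: all 'o' => match
  Position 1: all 'c' => match
  Position 2: ('j', 'l', 'e') => mismatch, stop
LCP = "oc" (length 2)

2


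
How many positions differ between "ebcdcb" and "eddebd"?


Comparing "ebcdcb" and "eddebd" position by position:
  Position 0: 'e' vs 'e' => same
  Position 1: 'b' vs 'd' => DIFFER
  Position 2: 'c' vs 'd' => DIFFER
  Position 3: 'd' vs 'e' => DIFFER
  Position 4: 'c' vs 'b' => DIFFER
  Position 5: 'b' vs 'd' => DIFFER
Positions that differ: 5

5


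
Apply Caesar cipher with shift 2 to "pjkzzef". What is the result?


Caesar cipher: shift "pjkzzef" by 2
  'p' (pos 15) + 2 = pos 17 = 'r'
  'j' (pos 9) + 2 = pos 11 = 'l'
  'k' (pos 10) + 2 = pos 12 = 'm'
  'z' (pos 25) + 2 = pos 1 = 'b'
  'z' (pos 25) + 2 = pos 1 = 'b'
  'e' (pos 4) + 2 = pos 6 = 'g'
  'f' (pos 5) + 2 = pos 7 = 'h'
Result: rlmbbgh

rlmbbgh


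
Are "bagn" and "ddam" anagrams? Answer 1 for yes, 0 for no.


Strings: "bagn", "ddam"
Sorted first:  abgn
Sorted second: addm
Differ at position 1: 'b' vs 'd' => not anagrams

0


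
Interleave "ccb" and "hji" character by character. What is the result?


Interleaving "ccb" and "hji":
  Position 0: 'c' from first, 'h' from second => "ch"
  Position 1: 'c' from first, 'j' from second => "cj"
  Position 2: 'b' from first, 'i' from second => "bi"
Result: chcjbi

chcjbi


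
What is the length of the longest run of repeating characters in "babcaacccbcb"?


Input: "babcaacccbcb"
Scanning for longest run:
  Position 1 ('a'): new char, reset run to 1
  Position 2 ('b'): new char, reset run to 1
  Position 3 ('c'): new char, reset run to 1
  Position 4 ('a'): new char, reset run to 1
  Position 5 ('a'): continues run of 'a', length=2
  Position 6 ('c'): new char, reset run to 1
  Position 7 ('c'): continues run of 'c', length=2
  Position 8 ('c'): continues run of 'c', length=3
  Position 9 ('b'): new char, reset run to 1
  Position 10 ('c'): new char, reset run to 1
  Position 11 ('b'): new char, reset run to 1
Longest run: 'c' with length 3

3
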